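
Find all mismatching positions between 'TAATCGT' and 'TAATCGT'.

Differing positions: none. Hamming distance = 0.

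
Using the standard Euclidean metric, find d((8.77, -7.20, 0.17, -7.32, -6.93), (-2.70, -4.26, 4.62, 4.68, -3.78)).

√(Σ(x_i - y_i)²) = √((8.77 - (-2.7))² + (-7.2 - (-4.26))² + (0.17 - 4.62)² + (-7.32 - 4.68)² + (-6.93 - (-3.78))²)
= √(11.47² + (-2.94)² + (-4.45)² + (-12)² + (-3.15)²) = √(131.5609 + 8.6436 + 19.8025 + 144 + 9.9225) = √313.9295 ≈ 17.7181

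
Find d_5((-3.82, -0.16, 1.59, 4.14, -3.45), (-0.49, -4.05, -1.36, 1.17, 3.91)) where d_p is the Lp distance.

(Σ|x_i - y_i|^5)^(1/5) = (|-3.82 - (-0.49)|^5 + |-0.16 - (-4.05)|^5 + |1.59 - (-1.36)|^5 + |4.14 - 1.17|^5 + |-3.45 - 3.91|^5)^(1/5)
= (3.33^5 + 3.89^5 + 2.95^5 + 2.97^5 + 7.36^5)^(1/5) ≈ (409.4691 + 890.734 + 223.4138 + 231.0906 + 21596.7834)^(1/5) = (23351.4909)^(1/5) ≈ 7.4759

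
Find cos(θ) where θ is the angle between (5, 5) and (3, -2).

With u = (5, 5), v = (3, -2):
u·v = 5·3 + 5·(-2) = 15 + (-10) = 5.
|u| = √(5² + 5²) = √50, |v| = √(3² + (-2)²) = √13, so |u||v| = √(50·13) = √650.
cos θ = (u·v)/(|u||v|) = 5/√650 ≈ 0.1961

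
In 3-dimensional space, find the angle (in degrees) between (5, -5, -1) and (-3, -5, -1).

With u = (5, -5, -1), v = (-3, -5, -1):
u·v = 5·(-3) + (-5)·(-5) + (-1)·(-1) = (-15) + 25 + 1 = 11.
|u| = √(5² + (-5)² + (-1)²) = √51, |v| = √((-3)² + (-5)² + (-1)²) = √35, so |u||v| = √(51·35) = √1785.
cos θ = (u·v)/(|u||v|) = 11/√1785 ≈ 0.26036
θ = arccos(0.26036) ≈ 74.91°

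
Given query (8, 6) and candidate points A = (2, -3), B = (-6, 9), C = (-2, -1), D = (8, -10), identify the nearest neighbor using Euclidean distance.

Distances: d(A) ≈ 10.8167, d(B) ≈ 14.3178, d(C) ≈ 12.2066, d(D) = 16. Nearest: A = (2, -3) with distance 10.8167.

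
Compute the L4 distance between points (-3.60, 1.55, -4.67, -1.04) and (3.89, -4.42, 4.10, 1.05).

(Σ|x_i - y_i|^4)^(1/4) = (|-3.6 - 3.89|^4 + |1.55 - (-4.42)|^4 + |-4.67 - 4.1|^4 + |-1.04 - 1.05|^4)^(1/4)
= (7.49^4 + 5.97^4 + 8.77^4 + 2.09^4)^(1/4) ≈ (3147.2212 + 1270.2738 + 5915.5942 + 19.0803)^(1/4) = (10352.1695)^(1/4) ≈ 10.0869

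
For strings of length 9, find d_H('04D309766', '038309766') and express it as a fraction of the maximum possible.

Differing positions: 2, 3. Hamming distance = 2. The maximum possible Hamming distance for length-9 strings is 9, so d_H/9 = 2/9 ≈ 0.2222.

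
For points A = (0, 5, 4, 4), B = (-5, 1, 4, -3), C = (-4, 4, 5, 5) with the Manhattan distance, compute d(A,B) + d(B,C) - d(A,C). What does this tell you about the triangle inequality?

d(A,B) = 5 + 4 + 0 + 7 = 16, d(B,C) = 1 + 3 + 1 + 8 = 13, d(A,C) = 4 + 1 + 1 + 1 = 7.
d(A,B) + d(B,C) - d(A,C) = 16 + 13 - 7 = 29 - 7 = 22. This is ≥ 0, so the triangle inequality holds for these points.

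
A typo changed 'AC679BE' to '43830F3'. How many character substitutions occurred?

Differing positions: 1, 2, 3, 4, 5, 6, 7. Hamming distance = 7.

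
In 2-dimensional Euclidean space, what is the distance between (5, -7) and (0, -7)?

√(Σ(x_i - y_i)²) = √((5 - 0)² + (-7 - (-7))²)
= √(5² + 0²) = √(25 + 0) = √25 = 5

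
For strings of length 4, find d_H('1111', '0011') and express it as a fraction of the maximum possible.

Differing positions: 1, 2. Hamming distance = 2. The maximum possible Hamming distance for length-4 strings is 4, so d_H/4 = 2/4 = 0.5.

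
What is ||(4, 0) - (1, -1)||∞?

max(|x_i - y_i|) = max(|4 - 1|, |0 - (-1)|) = max(3, 1) = 3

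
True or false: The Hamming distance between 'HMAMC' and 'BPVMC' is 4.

Differing positions: 1, 2, 3. Hamming distance = 3, so the claim that d_H = 4 is false.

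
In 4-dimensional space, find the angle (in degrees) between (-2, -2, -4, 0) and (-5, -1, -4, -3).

With u = (-2, -2, -4, 0), v = (-5, -1, -4, -3):
u·v = (-2)·(-5) + (-2)·(-1) + (-4)·(-4) + 0·(-3) = 10 + 2 + 16 + 0 = 28.
|u| = √((-2)² + (-2)² + (-4)² + 0²) = √24, |v| = √((-5)² + (-1)² + (-4)² + (-3)²) = √51, so |u||v| = √(24·51) = √1224.
cos θ = (u·v)/(|u||v|) = 28/√1224 ≈ 0.800327
θ = arccos(0.800327) ≈ 36.84°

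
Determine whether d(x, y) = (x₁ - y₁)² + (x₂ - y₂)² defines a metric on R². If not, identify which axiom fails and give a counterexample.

No. The squared Euclidean distance fails the triangle inequality. Counterexample: x = (0, 0), y = (2, 5), z = (4, 10). d(x,z) = 4² + 10² = 116, but d(x,y) + d(y,z) = (2² + 5²) + (2² + 5²) = 29 + 29 = 58. Since 116 > 58, the triangle inequality is violated. (Note: √d, the ordinary Euclidean distance, IS a metric.)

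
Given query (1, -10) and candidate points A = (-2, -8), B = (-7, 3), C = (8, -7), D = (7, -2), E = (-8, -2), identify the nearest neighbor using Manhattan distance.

Distances: d(A) = 5, d(B) = 21, d(C) = 10, d(D) = 14, d(E) = 17. Nearest: A = (-2, -8) with distance 5.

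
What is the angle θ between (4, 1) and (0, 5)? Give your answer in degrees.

With u = (4, 1), v = (0, 5):
u·v = 4·0 + 1·5 = 0 + 5 = 5.
|u| = √(4² + 1²) = √17, |v| = √(0² + 5²) = √25, so |u||v| = √(17·25) = √425.
cos θ = (u·v)/(|u||v|) = 5/√425 ≈ 0.242536
θ = arccos(0.242536) ≈ 75.96°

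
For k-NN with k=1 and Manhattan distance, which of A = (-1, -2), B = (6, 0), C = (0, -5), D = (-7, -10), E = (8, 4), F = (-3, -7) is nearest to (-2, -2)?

Distances: d(A) = 1, d(B) = 10, d(C) = 5, d(D) = 13, d(E) = 16, d(F) = 6. Nearest: A = (-1, -2) with distance 1.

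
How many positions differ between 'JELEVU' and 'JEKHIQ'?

Differing positions: 3, 4, 5, 6. Hamming distance = 4.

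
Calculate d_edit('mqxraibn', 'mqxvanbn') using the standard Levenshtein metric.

Let D[i][j] be the edit distance between the first i characters of 'mqxraibn' and the first j characters of 'mqxvanbn', with D[i][0] = i, D[0][j] = j, and D[i][j] = D[i-1][j-1] if the characters match, else 1 + min(D[i-1][j], D[i][j-1], D[i-1][j-1]). Filling the table (rows: prefixes of 'mqxraibn', columns: prefixes of 'mqxvanbn'):
     ε  m  q  x  v  a  n  b  n
  ε  0  1  2  3  4  5  6  7  8
  m  1  0  1  2  3  4  5  6  7
  q  2  1  0  1  2  3  4  5  6
  x  3  2  1  0  1  2  3  4  5
  r  4  3  2  1  1  2  3  4  5
  a  5  4  3  2  2  1  2  3  4
  i  6  5  4  3  3  2  2  3  4
  b  7  6  5  4  4  3  3  2  3
  n  8  7  6  5  5  4  3  3  2
The bottom-right entry gives D[8][8] = 2, so no sequence of fewer than 2 edits works. Backtracking through the table gives one optimal edit sequence (2 edits):
  mqxraibn → mqxvaibn (sub r→v @4)
  mqxvaibn → mqxvanbn (sub i→n @6)
Edit distance = 2.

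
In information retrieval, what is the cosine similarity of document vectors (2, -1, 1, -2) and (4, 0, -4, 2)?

With u = (2, -1, 1, -2), v = (4, 0, -4, 2):
u·v = 2·4 + (-1)·0 + 1·(-4) + (-2)·2 = 8 + 0 + (-4) + (-4) = 0.
|u| = √(2² + (-1)² + 1² + (-2)²) = √10, |v| = √(4² + 0² + (-4)² + 2²) = √36, so |u||v| = √(10·36) = √360.
cos θ = (u·v)/(|u||v|) = 0/√360 = 0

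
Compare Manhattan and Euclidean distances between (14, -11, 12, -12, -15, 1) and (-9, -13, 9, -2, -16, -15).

L1 = |14 - (-9)| + |-11 - (-13)| + |12 - 9| + |-12 - (-2)| + |-15 - (-16)| + |1 - (-15)| = 23 + 2 + 3 + 10 + 1 + 16 = 55
L2 = √(23² + 2² + 3² + 10² + 1² + 16²) = √899 ≈ 29.9833
L1 ≥ L2 always (equality iff movement is along one axis); L1 > L2 here.
Ratio L1/L2 = 55/√899 ≈ 1.8344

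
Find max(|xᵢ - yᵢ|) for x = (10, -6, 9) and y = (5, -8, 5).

max(|x_i - y_i|) = max(|10 - 5|, |-6 - (-8)|, |9 - 5|) = max(5, 2, 4) = 5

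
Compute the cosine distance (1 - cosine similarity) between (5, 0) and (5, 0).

With u = (5, 0), v = (5, 0):
u·v = 5·5 + 0·0 = 25 + 0 = 25.
|u| = √(5² + 0²) = √25, |v| = √(5² + 0²) = √25, so |u||v| = √(25·25) = √625 = 25.
cos θ = (u·v)/(|u||v|) = 25/25 = 1
Cosine distance = 1 - cos θ = 1 - 1 = 0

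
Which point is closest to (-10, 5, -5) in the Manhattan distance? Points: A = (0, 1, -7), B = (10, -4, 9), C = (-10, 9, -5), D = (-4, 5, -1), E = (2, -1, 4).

Distances: d(A) = 16, d(B) = 43, d(C) = 4, d(D) = 10, d(E) = 27. Nearest: C = (-10, 9, -5) with distance 4.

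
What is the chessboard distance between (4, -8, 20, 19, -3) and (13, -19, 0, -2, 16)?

max(|x_i - y_i|) = max(|4 - 13|, |-8 - (-19)|, |20 - 0|, |19 - (-2)|, |-3 - 16|) = max(9, 11, 20, 21, 19) = 21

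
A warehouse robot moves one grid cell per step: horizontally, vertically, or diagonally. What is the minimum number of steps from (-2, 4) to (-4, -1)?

max(|x_i - y_i|) = max(|-2 - (-4)|, |4 - (-1)|) = max(2, 5) = 5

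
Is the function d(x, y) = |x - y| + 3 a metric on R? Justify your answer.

No. d fails identity of indiscernibles (specifically d(x,x) = 0): d(1, 1) = |1 - 1| + 3 = 0 + 3 = 3 ≠ 0.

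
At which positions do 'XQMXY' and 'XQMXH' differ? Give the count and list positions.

Differing positions: 5. Hamming distance = 1.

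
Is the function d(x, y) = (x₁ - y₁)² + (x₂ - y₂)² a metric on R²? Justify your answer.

No. The squared Euclidean distance fails the triangle inequality. Counterexample: x = (0, 0), y = (5, 3), z = (10, 6). d(x,z) = 10² + 6² = 136, but d(x,y) + d(y,z) = (5² + 3²) + (5² + 3²) = 34 + 34 = 68. Since 136 > 68, the triangle inequality is violated. (Note: √d, the ordinary Euclidean distance, IS a metric.)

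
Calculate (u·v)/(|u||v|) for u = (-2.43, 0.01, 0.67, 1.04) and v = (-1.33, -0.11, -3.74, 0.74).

With u = (-2.43, 0.01, 0.67, 1.04), v = (-1.33, -0.11, -3.74, 0.74):
u·v = (-2.43)·(-1.33) + 0.01·(-0.11) + 0.67·(-3.74) + 1.04·0.74 = 3.2319 + (-0.0011) + (-2.5058) + 0.7696 = 1.4946.
|u| = √((-2.43)² + 0.01² + 0.67² + 1.04²) = √(5.9049 + 0.0001 + 0.4489 + 1.0816) = √7.4355, |v| = √((-1.33)² + (-0.11)² + (-3.74)² + 0.74²) = √(1.7689 + 0.0121 + 13.9876 + 0.5476) = √16.3162.
cos θ = (u·v)/(|u||v|) = 1.4946/(√7.4355·√16.3162) ≈ 0.1357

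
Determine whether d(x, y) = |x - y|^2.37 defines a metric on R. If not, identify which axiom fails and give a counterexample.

No. d(x,y) = |x-y|^2.37 fails the triangle inequality since p = 2.37 > 1. Counterexample: x = -2, y = 1, z = 6. d(x,z) = |-2 - 6|^2.37 = 8^2.37 ≈ 138.1412, but d(x,y) + d(y,z) = 3^2.37 + 5^2.37 ≈ 13.5138 + 45.3481 = 58.8619. Since 138.1412 > 58.8619, the triangle inequality is violated.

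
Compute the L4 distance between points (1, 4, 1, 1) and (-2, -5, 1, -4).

(Σ|x_i - y_i|^4)^(1/4) = (|1 - (-2)|^4 + |4 - (-5)|^4 + |1 - 1|^4 + |1 - (-4)|^4)^(1/4)
= (3^4 + 9^4 + 0^4 + 5^4)^(1/4) = (81 + 6561 + 0 + 625)^(1/4) = (7267)^(1/4) ≈ 9.2329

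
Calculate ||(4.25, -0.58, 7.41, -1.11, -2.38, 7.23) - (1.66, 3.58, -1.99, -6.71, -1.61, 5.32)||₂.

√(Σ(x_i - y_i)²) = √((4.25 - 1.66)² + (-0.58 - 3.58)² + (7.41 - (-1.99))² + (-1.11 - (-6.71))² + (-2.38 - (-1.61))² + (7.23 - 5.32)²)
= √(2.59² + (-4.16)² + 9.4² + 5.6² + (-0.77)² + 1.91²) = √(6.7081 + 17.3056 + 88.36 + 31.36 + 0.5929 + 3.6481) = √147.9747 ≈ 12.1645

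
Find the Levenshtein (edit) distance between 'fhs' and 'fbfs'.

Let D[i][j] be the edit distance between the first i characters of 'fhs' and the first j characters of 'fbfs', with D[i][0] = i, D[0][j] = j, and D[i][j] = D[i-1][j-1] if the characters match, else 1 + min(D[i-1][j], D[i][j-1], D[i-1][j-1]). Filling the table (rows: prefixes of 'fhs', columns: prefixes of 'fbfs'):
     ε  f  b  f  s
  ε  0  1  2  3  4
  f  1  0  1  2  3
  h  2  1  1  2  3
  s  3  2  2  2  2
The bottom-right entry gives D[3][4] = 2, so no sequence of fewer than 2 edits works. Backtracking through the table gives one optimal edit sequence (2 edits):
  fhs → fbhs (ins b @2)
  fbhs → fbfs (sub h→f @3)
Edit distance = 2.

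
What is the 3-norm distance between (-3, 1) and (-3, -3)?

(Σ|x_i - y_i|^3)^(1/3) = (|-3 - (-3)|^3 + |1 - (-3)|^3)^(1/3)
= (0^3 + 4^3)^(1/3) = (0 + 64)^(1/3) = (64)^(1/3) = 4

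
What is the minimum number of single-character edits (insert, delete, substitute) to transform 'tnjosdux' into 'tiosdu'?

Let D[i][j] be the edit distance between the first i characters of 'tnjosdux' and the first j characters of 'tiosdu', with D[i][0] = i, D[0][j] = j, and D[i][j] = D[i-1][j-1] if the characters match, else 1 + min(D[i-1][j], D[i][j-1], D[i-1][j-1]). Filling the table (rows: prefixes of 'tnjosdux', columns: prefixes of 'tiosdu'):
     ε  t  i  o  s  d  u
  ε  0  1  2  3  4  5  6
  t  1  0  1  2  3  4  5
  n  2  1  1  2  3  4  5
  j  3  2  2  2  3  4  5
  o  4  3  3  2  3  4  5
  s  5  4  4  3  2  3  4
  d  6  5  5  4  3  2  3
  u  7  6  6  5  4  3  2
  x  8  7  7  6  5  4  3
The bottom-right entry gives D[8][6] = 3, so no sequence of fewer than 3 edits works. Backtracking through the table gives one optimal edit sequence (3 edits):
  tnjosdux → tjosdux (del n @2)
  tjosdux → tiosdux (sub j→i @2)
  tiosdux → tiosdu (del x @7)
Edit distance = 3.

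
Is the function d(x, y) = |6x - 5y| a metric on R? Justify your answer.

No. d fails symmetry: d(1, 9) = |6·1 - 5·9| = |-39| = 39, but d(9, 1) = |6·9 - 5·1| = |49| = 49. Since 39 ≠ 49, d(x,y) ≠ d(y,x) in general.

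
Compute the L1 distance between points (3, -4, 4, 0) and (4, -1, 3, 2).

Σ|x_i - y_i| = |3 - 4| + |-4 - (-1)| + |4 - 3| + |0 - 2| = 1 + 3 + 1 + 2 = 7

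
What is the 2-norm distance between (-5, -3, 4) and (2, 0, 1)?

(Σ|x_i - y_i|^2)^(1/2) = (|-5 - 2|^2 + |-3 - 0|^2 + |4 - 1|^2)^(1/2)
= (7^2 + 3^2 + 3^2)^(1/2) = (49 + 9 + 9)^(1/2) = (67)^(1/2) ≈ 8.1854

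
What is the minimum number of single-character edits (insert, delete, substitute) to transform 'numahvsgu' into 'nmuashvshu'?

Let D[i][j] be the edit distance between the first i characters of 'numahvsgu' and the first j characters of 'nmuashvshu', with D[i][0] = i, D[0][j] = j, and D[i][j] = D[i-1][j-1] if the characters match, else 1 + min(D[i-1][j], D[i][j-1], D[i-1][j-1]). Filling the table (rows: prefixes of 'numahvsgu', columns: prefixes of 'nmuashvshu'):
     ε  n  m  u  a  s  h  v  s  h  u
  ε  0  1  2  3  4  5  6  7  8  9 10
  n  1  0  1  2  3  4  5  6  7  8  9
  u  2  1  1  1  2  3  4  5  6  7  8
  m  3  2  1  2  2  3  4  5  6  7  8
  a  4  3  2  2  2  3  4  5  6  7  8
  h  5  4  3  3  3  3  3  4  5  6  7
  v  6  5  4  4  4  4  4  3  4  5  6
  s  7  6  5  5  5  4  5  4  3  4  5
  g  8  7  6  6  6  5  5  5  4  4  5
  u  9  8  7  6  7  6  6  6  5  5  4
The bottom-right entry gives D[9][10] = 4, so no sequence of fewer than 4 edits works. Backtracking through the table gives one optimal edit sequence (4 edits):
  numahvsgu → nmumahvsgu (ins m @2)
  nmumahvsgu → nmuaahvsgu (sub m→a @4)
  nmuaahvsgu → nmuashvsgu (sub a→s @5)
  nmuashvsgu → nmuashvshu (sub g→h @9)
Edit distance = 4.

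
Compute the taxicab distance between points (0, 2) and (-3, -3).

Σ|x_i - y_i| = |0 - (-3)| + |2 - (-3)| = 3 + 5 = 8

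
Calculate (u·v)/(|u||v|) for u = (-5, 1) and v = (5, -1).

With u = (-5, 1), v = (5, -1):
u·v = (-5)·5 + 1·(-1) = (-25) + (-1) = -26.
|u| = √((-5)² + 1²) = √26, |v| = √(5² + (-1)²) = √26, so |u||v| = √(26·26) = √676 = 26.
cos θ = (u·v)/(|u||v|) = -26/26 = -1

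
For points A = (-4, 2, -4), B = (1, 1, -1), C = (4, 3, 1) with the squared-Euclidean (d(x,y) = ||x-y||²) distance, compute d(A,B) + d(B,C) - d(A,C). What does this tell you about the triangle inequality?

d(A,B) = 5² + 1² + 3² = 35, d(B,C) = 3² + 2² + 2² = 17, d(A,C) = 8² + 1² + 5² = 90.
d(A,B) + d(B,C) - d(A,C) = 35 + 17 - 90 = 52 - 90 = -38. This is < 0, so the triangle inequality FAILS for these points (squared-Euclidean is not a metric).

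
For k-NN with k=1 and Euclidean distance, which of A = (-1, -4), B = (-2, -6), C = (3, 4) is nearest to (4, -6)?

Distances: d(A) ≈ 5.3852, d(B) = 6, d(C) ≈ 10.0499. Nearest: A = (-1, -4) with distance 5.3852.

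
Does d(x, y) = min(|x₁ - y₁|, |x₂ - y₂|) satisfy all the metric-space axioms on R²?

No. d fails identity of indiscernibles: take x = (2, 0) and y = (2, 4). Then d(x,y) = min(|2 - 2|, |0 - 4|) = min(0, 4) = 0, yet x ≠ y.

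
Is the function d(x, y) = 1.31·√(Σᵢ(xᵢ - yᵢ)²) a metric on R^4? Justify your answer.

Yes. The L2 (Euclidean) norm induces a metric on R^4, and multiplying a metric by a positive constant 1.31 > 0 preserves all four axioms: non-negativity (1.31·||x-y|| ≥ 0), identity (1.31·||x-y|| = 0 ⟺ ||x-y|| = 0 ⟺ x = y), symmetry (||x-y|| = ||y-x||), and the triangle inequality (1.31·||x-z|| ≤ 1.31·||x-y|| + 1.31·||y-z||). So d is a metric.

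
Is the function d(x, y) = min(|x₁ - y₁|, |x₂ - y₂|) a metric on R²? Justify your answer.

No. d fails identity of indiscernibles: take x = (1, 0) and y = (1, 3). Then d(x,y) = min(|1 - 1|, |0 - 3|) = min(0, 3) = 0, yet x ≠ y.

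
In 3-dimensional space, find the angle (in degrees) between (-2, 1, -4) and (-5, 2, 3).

With u = (-2, 1, -4), v = (-5, 2, 3):
u·v = (-2)·(-5) + 1·2 + (-4)·3 = 10 + 2 + (-12) = 0.
|u| = √((-2)² + 1² + (-4)²) = √21, |v| = √((-5)² + 2² + 3²) = √38, so |u||v| = √(21·38) = √798.
cos θ = (u·v)/(|u||v|) = 0/√798 = 0 (the vectors are orthogonal)
θ = arccos(0) = 90°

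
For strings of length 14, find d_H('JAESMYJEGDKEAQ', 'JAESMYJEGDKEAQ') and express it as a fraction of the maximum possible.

Differing positions: none. Hamming distance = 0. The maximum possible Hamming distance for length-14 strings is 14, so d_H/14 = 0/14 = 0.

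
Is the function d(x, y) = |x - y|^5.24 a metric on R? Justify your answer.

No. d(x,y) = |x-y|^5.24 fails the triangle inequality since p = 5.24 > 1. Counterexample: x = -5, y = -3, z = 4. d(x,z) = |-5 - 4|^5.24 = 9^5.24 ≈ 100053.1461, but d(x,y) + d(y,z) = 2^5.24 + 7^5.24 ≈ 37.7918 + 26811.0443 = 26848.8361. Since 100053.1461 > 26848.8361, the triangle inequality is violated.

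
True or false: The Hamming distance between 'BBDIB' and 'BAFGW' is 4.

Differing positions: 2, 3, 4, 5. Hamming distance = 4, so the claim is true.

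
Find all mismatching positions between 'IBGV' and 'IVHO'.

Differing positions: 2, 3, 4. Hamming distance = 3.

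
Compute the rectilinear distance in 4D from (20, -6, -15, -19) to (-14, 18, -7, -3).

Σ|x_i - y_i| = |20 - (-14)| + |-6 - 18| + |-15 - (-7)| + |-19 - (-3)| = 34 + 24 + 8 + 16 = 82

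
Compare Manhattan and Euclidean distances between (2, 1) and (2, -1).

L1 = |2 - 2| + |1 - (-1)| = 0 + 2 = 2
L2 = √(0² + 2²) = √4 = 2
L1 ≥ L2 always (equality iff movement is along one axis); L1 = L2 here (movement is along a single axis).
Ratio L1/L2 = 2/2 = 1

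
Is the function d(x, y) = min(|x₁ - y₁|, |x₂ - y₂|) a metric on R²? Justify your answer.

No. d fails identity of indiscernibles: take x = (-2, 0) and y = (-2, 4). Then d(x,y) = min(|-2 - (-2)|, |0 - 4|) = min(0, 4) = 0, yet x ≠ y.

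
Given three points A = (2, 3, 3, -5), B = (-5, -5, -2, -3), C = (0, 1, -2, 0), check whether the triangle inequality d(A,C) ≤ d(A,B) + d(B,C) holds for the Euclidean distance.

d(A,B) = √(7² + 8² + 5² + 2²) = √142 ≈ 11.9164, d(B,C) = √(5² + 6² + 0² + 3²) = √70 ≈ 8.3666, d(A,C) = √(2² + 2² + 5² + 5²) = √58 ≈ 7.6158.
d(A,C) ≈ 7.6158 ≤ 11.9164 + 8.3666 = 20.283. Triangle inequality is satisfied.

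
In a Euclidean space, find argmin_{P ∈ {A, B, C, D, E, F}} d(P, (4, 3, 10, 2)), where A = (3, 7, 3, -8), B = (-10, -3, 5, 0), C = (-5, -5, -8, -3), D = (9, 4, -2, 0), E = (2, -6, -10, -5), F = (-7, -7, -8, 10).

Distances: d(A) ≈ 12.8841, d(B) ≈ 16.1555, d(C) ≈ 22.2261, d(D) ≈ 13.1909, d(E) ≈ 23.1084, d(F) ≈ 24.6779. Nearest: A = (3, 7, 3, -8) with distance 12.8841.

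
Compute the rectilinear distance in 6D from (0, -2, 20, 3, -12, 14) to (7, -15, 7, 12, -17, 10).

Σ|x_i - y_i| = |0 - 7| + |-2 - (-15)| + |20 - 7| + |3 - 12| + |-12 - (-17)| + |14 - 10| = 7 + 13 + 13 + 9 + 5 + 4 = 51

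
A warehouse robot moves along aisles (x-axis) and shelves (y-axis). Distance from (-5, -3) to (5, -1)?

Σ|x_i - y_i| = |-5 - 5| + |-3 - (-1)| = 10 + 2 = 12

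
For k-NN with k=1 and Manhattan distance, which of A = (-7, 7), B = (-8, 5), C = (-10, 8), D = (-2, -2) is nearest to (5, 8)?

Distances: d(A) = 13, d(B) = 16, d(C) = 15, d(D) = 17. Nearest: A = (-7, 7) with distance 13.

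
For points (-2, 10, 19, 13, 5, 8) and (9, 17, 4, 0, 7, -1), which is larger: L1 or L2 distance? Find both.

L1 = |-2 - 9| + |10 - 17| + |19 - 4| + |13 - 0| + |5 - 7| + |8 - (-1)| = 11 + 7 + 15 + 13 + 2 + 9 = 57
L2 = √(11² + 7² + 15² + 13² + 2² + 9²) = √649 ≈ 25.4755
L1 ≥ L2 always (equality iff movement is along one axis); L1 > L2 here.
Ratio L1/L2 = 57/√649 ≈ 2.2374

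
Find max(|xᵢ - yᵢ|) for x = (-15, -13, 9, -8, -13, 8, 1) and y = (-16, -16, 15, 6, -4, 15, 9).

max(|x_i - y_i|) = max(|-15 - (-16)|, |-13 - (-16)|, |9 - 15|, |-8 - 6|, |-13 - (-4)|, |8 - 15|, |1 - 9|) = max(1, 3, 6, 14, 9, 7, 8) = 14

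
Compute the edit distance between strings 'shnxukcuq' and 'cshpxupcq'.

Let D[i][j] be the edit distance between the first i characters of 'shnxukcuq' and the first j characters of 'cshpxupcq', with D[i][0] = i, D[0][j] = j, and D[i][j] = D[i-1][j-1] if the characters match, else 1 + min(D[i-1][j], D[i][j-1], D[i-1][j-1]). Filling the table (rows: prefixes of 'shnxukcuq', columns: prefixes of 'cshpxupcq'):
     ε  c  s  h  p  x  u  p  c  q
  ε  0  1  2  3  4  5  6  7  8  9
  s  1  1  1  2  3  4  5  6  7  8
  h  2  2  2  1  2  3  4  5  6  7
  n  3  3  3  2  2  3  4  5  6  7
  x  4  4  4  3  3  2  3  4  5  6
  u  5  5  5  4  4  3  2  3  4  5
  k  6  6  6  5  5  4  3  3  4  5
  c  7  6  7  6  6  5  4  4  3  4
  u  8  7  7  7  7  6  5  5  4  4
  q  9  8  8  8  8  7  6  6  5  4
The bottom-right entry gives D[9][9] = 4, so no sequence of fewer than 4 edits works. Backtracking through the table gives one optimal edit sequence (4 edits):
  shnxukcuq → cshnxukcuq (ins c @1)
  cshnxukcuq → cshpxukcuq (sub n→p @4)
  cshpxukcuq → cshpxupcuq (sub k→p @7)
  cshpxupcuq → cshpxupcq (del u @9)
Edit distance = 4.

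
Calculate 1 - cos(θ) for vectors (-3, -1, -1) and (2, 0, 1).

With u = (-3, -1, -1), v = (2, 0, 1):
u·v = (-3)·2 + (-1)·0 + (-1)·1 = (-6) + 0 + (-1) = -7.
|u| = √((-3)² + (-1)² + (-1)²) = √11, |v| = √(2² + 0² + 1²) = √5, so |u||v| = √(11·5) = √55.
cos θ = (u·v)/(|u||v|) = -7/√55 ≈ -0.9439
Cosine distance = 1 - cos θ ≈ 1 - (-0.9439) = 1.9439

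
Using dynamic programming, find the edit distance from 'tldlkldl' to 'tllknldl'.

Let D[i][j] be the edit distance between the first i characters of 'tldlkldl' and the first j characters of 'tllknldl', with D[i][0] = i, D[0][j] = j, and D[i][j] = D[i-1][j-1] if the characters match, else 1 + min(D[i-1][j], D[i][j-1], D[i-1][j-1]). Filling the table (rows: prefixes of 'tldlkldl', columns: prefixes of 'tllknldl'):
     ε  t  l  l  k  n  l  d  l
  ε  0  1  2  3  4  5  6  7  8
  t  1  0  1  2  3  4  5  6  7
  l  2  1  0  1  2  3  4  5  6
  d  3  2  1  1  2  3  4  4  5
  l  4  3  2  1  2  3  3  4  4
  k  5  4  3  2  1  2  3  4  5
  l  6  5  4  3  2  2  2  3  4
  d  7  6  5  4  3  3  3  2  3
  l  8  7  6  5  4  4  3  3  2
The bottom-right entry gives D[8][8] = 2, so no sequence of fewer than 2 edits works. Backtracking through the table gives one optimal edit sequence (2 edits):
  tldlkldl → tllkldl (del d @3)
  tllkldl → tllknldl (ins n @5)
Edit distance = 2.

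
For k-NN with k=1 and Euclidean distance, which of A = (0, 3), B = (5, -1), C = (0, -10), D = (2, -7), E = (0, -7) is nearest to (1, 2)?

Distances: d(A) ≈ 1.4142, d(B) = 5, d(C) ≈ 12.0416, d(D) ≈ 9.0554, d(E) ≈ 9.0554. Nearest: A = (0, 3) with distance 1.4142.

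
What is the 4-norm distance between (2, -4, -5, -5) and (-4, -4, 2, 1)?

(Σ|x_i - y_i|^4)^(1/4) = (|2 - (-4)|^4 + |-4 - (-4)|^4 + |-5 - 2|^4 + |-5 - 1|^4)^(1/4)
= (6^4 + 0^4 + 7^4 + 6^4)^(1/4) = (1296 + 0 + 2401 + 1296)^(1/4) = (4993)^(1/4) ≈ 8.406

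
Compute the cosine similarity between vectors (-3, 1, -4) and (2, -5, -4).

With u = (-3, 1, -4), v = (2, -5, -4):
u·v = (-3)·2 + 1·(-5) + (-4)·(-4) = (-6) + (-5) + 16 = 5.
|u| = √((-3)² + 1² + (-4)²) = √26, |v| = √(2² + (-5)² + (-4)²) = √45, so |u||v| = √(26·45) = √1170.
cos θ = (u·v)/(|u||v|) = 5/√1170 ≈ 0.1462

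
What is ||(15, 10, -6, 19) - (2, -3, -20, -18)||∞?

max(|x_i - y_i|) = max(|15 - 2|, |10 - (-3)|, |-6 - (-20)|, |19 - (-18)|) = max(13, 13, 14, 37) = 37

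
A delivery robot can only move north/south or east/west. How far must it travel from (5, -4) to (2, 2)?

Σ|x_i - y_i| = |5 - 2| + |-4 - 2| = 3 + 6 = 9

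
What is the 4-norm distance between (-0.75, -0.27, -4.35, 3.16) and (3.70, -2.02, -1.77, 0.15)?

(Σ|x_i - y_i|^4)^(1/4) = (|-0.75 - 3.7|^4 + |-0.27 - (-2.02)|^4 + |-4.35 - (-1.77)|^4 + |3.16 - 0.15|^4)^(1/4)
= (4.45^4 + 1.75^4 + 2.58^4 + 3.01^4)^(1/4) ≈ (392.139 + 9.3789 + 44.3077 + 82.0854)^(1/4) = (527.911)^(1/4) ≈ 4.7934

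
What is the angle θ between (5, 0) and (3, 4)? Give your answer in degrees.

With u = (5, 0), v = (3, 4):
u·v = 5·3 + 0·4 = 15 + 0 = 15.
|u| = √(5² + 0²) = √25, |v| = √(3² + 4²) = √25, so |u||v| = √(25·25) = √625 = 25.
cos θ = (u·v)/(|u||v|) = 15/25 = 0.6
θ = arccos(0.6) ≈ 53.13°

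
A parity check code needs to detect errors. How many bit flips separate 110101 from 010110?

Differing positions: 1, 5, 6. Hamming distance = 3.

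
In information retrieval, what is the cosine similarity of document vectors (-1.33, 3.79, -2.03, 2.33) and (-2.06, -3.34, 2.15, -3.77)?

With u = (-1.33, 3.79, -2.03, 2.33), v = (-2.06, -3.34, 2.15, -3.77):
u·v = (-1.33)·(-2.06) + 3.79·(-3.34) + (-2.03)·2.15 + 2.33·(-3.77) = 2.7398 + (-12.6586) + (-4.3645) + (-8.7841) = -23.0674.
|u| = √((-1.33)² + 3.79² + (-2.03)² + 2.33²) = √(1.7689 + 14.3641 + 4.1209 + 5.4289) = √25.6828, |v| = √((-2.06)² + (-3.34)² + 2.15² + (-3.77)²) = √(4.2436 + 11.1556 + 4.6225 + 14.2129) = √34.2346.
cos θ = (u·v)/(|u||v|) = -23.0674/(√25.6828·√34.2346) ≈ -0.7779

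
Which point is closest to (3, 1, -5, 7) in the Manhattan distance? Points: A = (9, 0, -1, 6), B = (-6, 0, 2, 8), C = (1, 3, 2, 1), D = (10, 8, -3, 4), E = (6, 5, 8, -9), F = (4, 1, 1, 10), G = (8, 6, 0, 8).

Distances: d(A) = 12, d(B) = 18, d(C) = 17, d(D) = 19, d(E) = 36, d(F) = 10, d(G) = 16. Nearest: F = (4, 1, 1, 10) with distance 10.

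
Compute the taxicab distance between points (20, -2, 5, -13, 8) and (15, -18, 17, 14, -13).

Σ|x_i - y_i| = |20 - 15| + |-2 - (-18)| + |5 - 17| + |-13 - 14| + |8 - (-13)| = 5 + 16 + 12 + 27 + 21 = 81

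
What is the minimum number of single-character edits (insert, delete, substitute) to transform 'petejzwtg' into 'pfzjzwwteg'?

Let D[i][j] be the edit distance between the first i characters of 'petejzwtg' and the first j characters of 'pfzjzwwteg', with D[i][0] = i, D[0][j] = j, and D[i][j] = D[i-1][j-1] if the characters match, else 1 + min(D[i-1][j], D[i][j-1], D[i-1][j-1]). Filling the table (rows: prefixes of 'petejzwtg', columns: prefixes of 'pfzjzwwteg'):
     ε  p  f  z  j  z  w  w  t  e  g
  ε  0  1  2  3  4  5  6  7  8  9 10
  p  1  0  1  2  3  4  5  6  7  8  9
  e  2  1  1  2  3  4  5  6  7  7  8
  t  3  2  2  2  3  4  5  6  6  7  8
  e  4  3  3  3  3  4  5  6  7  6  7
  j  5  4  4  4  3  4  5  6  7  7  7
  z  6  5  5  4  4  3  4  5  6  7  8
  w  7  6  6  5  5  4  3  4  5  6  7
  t  8  7  7  6  6  5  4  4  4  5  6
  g  9  8  8  7  7  6  5  5  5  5  5
The bottom-right entry gives D[9][10] = 5, so no sequence of fewer than 5 edits works. Backtracking through the table gives one optimal edit sequence (5 edits):
  petejzwtg → ptejzwtg (del e @2)
  ptejzwtg → pfejzwtg (sub t→f @2)
  pfejzwtg → pfzjzwtg (sub e→z @3)
  pfzjzwtg → pfzjzwwtg (ins w @6)
  pfzjzwwtg → pfzjzwwteg (ins e @9)
Edit distance = 5.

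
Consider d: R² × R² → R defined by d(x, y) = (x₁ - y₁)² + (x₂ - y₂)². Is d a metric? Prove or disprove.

No. The squared Euclidean distance fails the triangle inequality. Counterexample: x = (0, 0), y = (2, 4), z = (4, 8). d(x,z) = 4² + 8² = 80, but d(x,y) + d(y,z) = (2² + 4²) + (2² + 4²) = 20 + 20 = 40. Since 80 > 40, the triangle inequality is violated. (Note: √d, the ordinary Euclidean distance, IS a metric.)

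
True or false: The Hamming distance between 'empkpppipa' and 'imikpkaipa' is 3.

Differing positions: 1, 3, 6, 7. Hamming distance = 4, so the claim that d_H = 3 is false.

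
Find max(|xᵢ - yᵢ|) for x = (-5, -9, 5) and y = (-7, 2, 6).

max(|x_i - y_i|) = max(|-5 - (-7)|, |-9 - 2|, |5 - 6|) = max(2, 11, 1) = 11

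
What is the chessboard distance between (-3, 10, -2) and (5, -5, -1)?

max(|x_i - y_i|) = max(|-3 - 5|, |10 - (-5)|, |-2 - (-1)|) = max(8, 15, 1) = 15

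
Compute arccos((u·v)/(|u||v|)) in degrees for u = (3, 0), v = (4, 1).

With u = (3, 0), v = (4, 1):
u·v = 3·4 + 0·1 = 12 + 0 = 12.
|u| = √(3² + 0²) = √9, |v| = √(4² + 1²) = √17, so |u||v| = √(9·17) = √153.
cos θ = (u·v)/(|u||v|) = 12/√153 ≈ 0.970143
θ = arccos(0.970143) ≈ 14.04°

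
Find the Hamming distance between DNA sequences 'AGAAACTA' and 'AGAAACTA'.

Differing positions: none. Hamming distance = 0.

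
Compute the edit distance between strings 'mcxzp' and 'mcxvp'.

Let D[i][j] be the edit distance between the first i characters of 'mcxzp' and the first j characters of 'mcxvp', with D[i][0] = i, D[0][j] = j, and D[i][j] = D[i-1][j-1] if the characters match, else 1 + min(D[i-1][j], D[i][j-1], D[i-1][j-1]). Filling the table (rows: prefixes of 'mcxzp', columns: prefixes of 'mcxvp'):
     ε  m  c  x  v  p
  ε  0  1  2  3  4  5
  m  1  0  1  2  3  4
  c  2  1  0  1  2  3
  x  3  2  1  0  1  2
  z  4  3  2  1  1  2
  p  5  4  3  2  2  1
The bottom-right entry gives D[5][5] = 1, so no sequence of fewer than 1 edit works. Backtracking through the table gives one optimal edit sequence (1 edit):
  mcxzp → mcxvp (sub z→v @4)
Edit distance = 1.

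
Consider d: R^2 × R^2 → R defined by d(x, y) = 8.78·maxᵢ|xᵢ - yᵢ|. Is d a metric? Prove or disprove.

Yes. The L∞ (Chebyshev) norm induces a metric on R^2, and multiplying a metric by a positive constant 8.78 > 0 preserves all four axioms: non-negativity (8.78·||x-y|| ≥ 0), identity (8.78·||x-y|| = 0 ⟺ ||x-y|| = 0 ⟺ x = y), symmetry (||x-y|| = ||y-x||), and the triangle inequality (8.78·||x-z|| ≤ 8.78·||x-y|| + 8.78·||y-z||). So d is a metric.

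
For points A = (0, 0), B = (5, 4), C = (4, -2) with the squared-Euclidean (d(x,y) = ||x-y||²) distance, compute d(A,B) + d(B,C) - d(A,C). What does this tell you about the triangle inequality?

d(A,B) = 5² + 4² = 41, d(B,C) = 1² + 6² = 37, d(A,C) = 4² + 2² = 20.
d(A,B) + d(B,C) - d(A,C) = 41 + 37 - 20 = 78 - 20 = 58. This is ≥ 0, so the triangle inequality holds for these points.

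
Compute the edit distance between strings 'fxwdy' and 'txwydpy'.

Let D[i][j] be the edit distance between the first i characters of 'fxwdy' and the first j characters of 'txwydpy', with D[i][0] = i, D[0][j] = j, and D[i][j] = D[i-1][j-1] if the characters match, else 1 + min(D[i-1][j], D[i][j-1], D[i-1][j-1]). Filling the table (rows: prefixes of 'fxwdy', columns: prefixes of 'txwydpy'):
     ε  t  x  w  y  d  p  y
  ε  0  1  2  3  4  5  6  7
  f  1  1  2  3  4  5  6  7
  x  2  2  1  2  3  4  5  6
  w  3  3  2  1  2  3  4  5
  d  4  4  3  2  2  2  3  4
  y  5  5  4  3  2  3  3  3
The bottom-right entry gives D[5][7] = 3, so no sequence of fewer than 3 edits works. Backtracking through the table gives one optimal edit sequence (3 edits):
  fxwdy → txwdy (sub f→t @1)
  txwdy → txwydy (ins y @4)
  txwydy → txwydpy (ins p @6)
Edit distance = 3.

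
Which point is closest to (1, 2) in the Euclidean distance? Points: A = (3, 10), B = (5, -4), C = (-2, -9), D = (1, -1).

Distances: d(A) ≈ 8.2462, d(B) ≈ 7.2111, d(C) ≈ 11.4018, d(D) = 3. Nearest: D = (1, -1) with distance 3.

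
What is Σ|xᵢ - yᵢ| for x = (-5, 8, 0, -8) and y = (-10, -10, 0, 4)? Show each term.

Σ|x_i - y_i| = |-5 - (-10)| + |8 - (-10)| + |0 - 0| + |-8 - 4| = 5 + 18 + 0 + 12 = 35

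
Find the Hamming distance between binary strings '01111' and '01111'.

Differing positions: none. Hamming distance = 0.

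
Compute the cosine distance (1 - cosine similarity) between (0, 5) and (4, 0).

With u = (0, 5), v = (4, 0):
u·v = 0·4 + 5·0 = 0 + 0 = 0.
|u| = √(0² + 5²) = √25, |v| = √(4² + 0²) = √16, so |u||v| = √(25·16) = √400 = 20.
cos θ = (u·v)/(|u||v|) = 0/20 = 0
Cosine distance = 1 - cos θ = 1 - 0 = 1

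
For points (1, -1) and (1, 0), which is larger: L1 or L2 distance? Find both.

L1 = |1 - 1| + |-1 - 0| = 0 + 1 = 1
L2 = √(0² + 1²) = √1 = 1
L1 ≥ L2 always (equality iff movement is along one axis); L1 = L2 here (movement is along a single axis).
Ratio L1/L2 = 1/1 = 1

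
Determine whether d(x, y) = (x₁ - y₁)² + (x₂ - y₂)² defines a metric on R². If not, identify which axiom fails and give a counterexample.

No. The squared Euclidean distance fails the triangle inequality. Counterexample: x = (0, 0), y = (5, 1), z = (10, 2). d(x,z) = 10² + 2² = 104, but d(x,y) + d(y,z) = (5² + 1²) + (5² + 1²) = 26 + 26 = 52. Since 104 > 52, the triangle inequality is violated. (Note: √d, the ordinary Euclidean distance, IS a metric.)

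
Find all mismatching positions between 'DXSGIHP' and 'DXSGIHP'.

Differing positions: none. Hamming distance = 0.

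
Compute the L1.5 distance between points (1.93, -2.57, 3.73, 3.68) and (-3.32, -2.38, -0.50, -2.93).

(Σ|x_i - y_i|^1.5)^(1/1.5) = (|1.93 - (-3.32)|^1.5 + |-2.57 - (-2.38)|^1.5 + |3.73 - (-0.5)|^1.5 + |3.68 - (-2.93)|^1.5)^(1/1.5)
= (5.25^1.5 + 0.19^1.5 + 4.23^1.5 + 6.61^1.5)^(1/1.5) ≈ (12.0293 + 0.0828 + 8.6998 + 16.9943)^(1/1.5) = (37.8062)^(1/1.5) ≈ 11.2644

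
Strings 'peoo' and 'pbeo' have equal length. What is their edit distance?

Let D[i][j] be the edit distance between the first i characters of 'peoo' and the first j characters of 'pbeo', with D[i][0] = i, D[0][j] = j, and D[i][j] = D[i-1][j-1] if the characters match, else 1 + min(D[i-1][j], D[i][j-1], D[i-1][j-1]). Filling the table (rows: prefixes of 'peoo', columns: prefixes of 'pbeo'):
     ε  p  b  e  o
  ε  0  1  2  3  4
  p  1  0  1  2  3
  e  2  1  1  1  2
  o  3  2  2  2  1
  o  4  3  3  3  2
The bottom-right entry gives D[4][4] = 2, so no sequence of fewer than 2 edits works. Backtracking through the table gives one optimal edit sequence (2 edits):
  peoo → pboo (sub e→b @2)
  pboo → pbeo (sub o→e @3)
Edit distance = 2.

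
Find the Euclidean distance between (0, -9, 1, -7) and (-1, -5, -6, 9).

√(Σ(x_i - y_i)²) = √((0 - (-1))² + (-9 - (-5))² + (1 - (-6))² + (-7 - 9)²)
= √(1² + (-4)² + 7² + (-16)²) = √(1 + 16 + 49 + 256) = √322 ≈ 17.9444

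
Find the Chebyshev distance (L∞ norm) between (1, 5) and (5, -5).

max(|x_i - y_i|) = max(|1 - 5|, |5 - (-5)|) = max(4, 10) = 10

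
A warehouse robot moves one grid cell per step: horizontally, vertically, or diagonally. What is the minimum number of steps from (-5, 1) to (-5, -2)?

max(|x_i - y_i|) = max(|-5 - (-5)|, |1 - (-2)|) = max(0, 3) = 3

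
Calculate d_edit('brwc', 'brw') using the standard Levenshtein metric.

Let D[i][j] be the edit distance between the first i characters of 'brwc' and the first j characters of 'brw', with D[i][0] = i, D[0][j] = j, and D[i][j] = D[i-1][j-1] if the characters match, else 1 + min(D[i-1][j], D[i][j-1], D[i-1][j-1]). Filling the table (rows: prefixes of 'brwc', columns: prefixes of 'brw'):
     ε  b  r  w
  ε  0  1  2  3
  b  1  0  1  2
  r  2  1  0  1
  w  3  2  1  0
  c  4  3  2  1
The bottom-right entry gives D[4][3] = 1, so no sequence of fewer than 1 edit works. Backtracking through the table gives one optimal edit sequence (1 edit):
  brwc → brw (del c @4)
Edit distance = 1.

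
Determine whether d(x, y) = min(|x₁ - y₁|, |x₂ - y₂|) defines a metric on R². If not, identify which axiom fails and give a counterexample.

No. d fails identity of indiscernibles: take x = (0, 0) and y = (0, 4). Then d(x,y) = min(|0 - 0|, |0 - 4|) = min(0, 4) = 0, yet x ≠ y.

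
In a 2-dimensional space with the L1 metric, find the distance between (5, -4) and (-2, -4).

Σ|x_i - y_i| = |5 - (-2)| + |-4 - (-4)| = 7 + 0 = 7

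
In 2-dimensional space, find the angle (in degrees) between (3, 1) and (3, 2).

With u = (3, 1), v = (3, 2):
u·v = 3·3 + 1·2 = 9 + 2 = 11.
|u| = √(3² + 1²) = √10, |v| = √(3² + 2²) = √13, so |u||v| = √(10·13) = √130.
cos θ = (u·v)/(|u||v|) = 11/√130 ≈ 0.964764
θ = arccos(0.964764) ≈ 15.26°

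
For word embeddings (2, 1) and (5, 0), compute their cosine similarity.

With u = (2, 1), v = (5, 0):
u·v = 2·5 + 1·0 = 10 + 0 = 10.
|u| = √(2² + 1²) = √5, |v| = √(5² + 0²) = √25, so |u||v| = √(5·25) = √125.
cos θ = (u·v)/(|u||v|) = 10/√125 ≈ 0.8944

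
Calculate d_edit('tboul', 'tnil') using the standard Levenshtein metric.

Let D[i][j] be the edit distance between the first i characters of 'tboul' and the first j characters of 'tnil', with D[i][0] = i, D[0][j] = j, and D[i][j] = D[i-1][j-1] if the characters match, else 1 + min(D[i-1][j], D[i][j-1], D[i-1][j-1]). Filling the table (rows: prefixes of 'tboul', columns: prefixes of 'tnil'):
     ε  t  n  i  l
  ε  0  1  2  3  4
  t  1  0  1  2  3
  b  2  1  1  2  3
  o  3  2  2  2  3
  u  4  3  3  3  3
  l  5  4  4  4  3
The bottom-right entry gives D[5][4] = 3, so no sequence of fewer than 3 edits works. Backtracking through the table gives one optimal edit sequence (3 edits):
  tboul → toul (del b @2)
  toul → tnul (sub o→n @2)
  tnul → tnil (sub u→i @3)
Edit distance = 3.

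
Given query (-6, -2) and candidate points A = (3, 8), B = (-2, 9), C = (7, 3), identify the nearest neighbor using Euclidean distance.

Distances: d(A) ≈ 13.4536, d(B) ≈ 11.7047, d(C) ≈ 13.9284. Nearest: B = (-2, 9) with distance 11.7047.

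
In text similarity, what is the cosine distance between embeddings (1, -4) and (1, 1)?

With u = (1, -4), v = (1, 1):
u·v = 1·1 + (-4)·1 = 1 + (-4) = -3.
|u| = √(1² + (-4)²) = √17, |v| = √(1² + 1²) = √2, so |u||v| = √(17·2) = √34.
cos θ = (u·v)/(|u||v|) = -3/√34 ≈ -0.5145
Cosine distance = 1 - cos θ ≈ 1 - (-0.5145) = 1.5145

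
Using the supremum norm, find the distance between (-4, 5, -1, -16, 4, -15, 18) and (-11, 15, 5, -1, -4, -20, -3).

max(|x_i - y_i|) = max(|-4 - (-11)|, |5 - 15|, |-1 - 5|, |-16 - (-1)|, |4 - (-4)|, |-15 - (-20)|, |18 - (-3)|) = max(7, 10, 6, 15, 8, 5, 21) = 21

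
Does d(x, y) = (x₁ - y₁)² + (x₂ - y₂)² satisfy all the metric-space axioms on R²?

No. The squared Euclidean distance fails the triangle inequality. Counterexample: x = (0, 0), y = (2, 4), z = (4, 8). d(x,z) = 4² + 8² = 80, but d(x,y) + d(y,z) = (2² + 4²) + (2² + 4²) = 20 + 20 = 40. Since 80 > 40, the triangle inequality is violated. (Note: √d, the ordinary Euclidean distance, IS a metric.)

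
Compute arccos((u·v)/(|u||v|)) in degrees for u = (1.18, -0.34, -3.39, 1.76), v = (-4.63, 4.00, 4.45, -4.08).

With u = (1.18, -0.34, -3.39, 1.76), v = (-4.63, 4.00, 4.45, -4.08):
u·v = 1.18·(-4.63) + (-0.34)·4 + (-3.39)·4.45 + 1.76·(-4.08) = (-5.4634) + (-1.36) + (-15.0855) + (-7.1808) = -29.0897.
|u| = √(1.18² + (-0.34)² + (-3.39)² + 1.76²) = √(1.3924 + 0.1156 + 11.4921 + 3.0976) = √16.0977, |v| = √((-4.63)² + 4² + 4.45² + (-4.08)²) = √(21.4369 + 16 + 19.8025 + 16.6464) = √73.8858.
cos θ = (u·v)/(|u||v|) = -29.0897/(√16.0977·√73.8858) ≈ -0.843484
θ = arccos(-0.843484) ≈ 147.51°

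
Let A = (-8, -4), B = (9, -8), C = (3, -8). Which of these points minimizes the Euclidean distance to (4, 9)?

Distances: d(A) ≈ 17.6918, d(B) ≈ 17.72, d(C) ≈ 17.0294. Nearest: C = (3, -8) with distance 17.0294.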